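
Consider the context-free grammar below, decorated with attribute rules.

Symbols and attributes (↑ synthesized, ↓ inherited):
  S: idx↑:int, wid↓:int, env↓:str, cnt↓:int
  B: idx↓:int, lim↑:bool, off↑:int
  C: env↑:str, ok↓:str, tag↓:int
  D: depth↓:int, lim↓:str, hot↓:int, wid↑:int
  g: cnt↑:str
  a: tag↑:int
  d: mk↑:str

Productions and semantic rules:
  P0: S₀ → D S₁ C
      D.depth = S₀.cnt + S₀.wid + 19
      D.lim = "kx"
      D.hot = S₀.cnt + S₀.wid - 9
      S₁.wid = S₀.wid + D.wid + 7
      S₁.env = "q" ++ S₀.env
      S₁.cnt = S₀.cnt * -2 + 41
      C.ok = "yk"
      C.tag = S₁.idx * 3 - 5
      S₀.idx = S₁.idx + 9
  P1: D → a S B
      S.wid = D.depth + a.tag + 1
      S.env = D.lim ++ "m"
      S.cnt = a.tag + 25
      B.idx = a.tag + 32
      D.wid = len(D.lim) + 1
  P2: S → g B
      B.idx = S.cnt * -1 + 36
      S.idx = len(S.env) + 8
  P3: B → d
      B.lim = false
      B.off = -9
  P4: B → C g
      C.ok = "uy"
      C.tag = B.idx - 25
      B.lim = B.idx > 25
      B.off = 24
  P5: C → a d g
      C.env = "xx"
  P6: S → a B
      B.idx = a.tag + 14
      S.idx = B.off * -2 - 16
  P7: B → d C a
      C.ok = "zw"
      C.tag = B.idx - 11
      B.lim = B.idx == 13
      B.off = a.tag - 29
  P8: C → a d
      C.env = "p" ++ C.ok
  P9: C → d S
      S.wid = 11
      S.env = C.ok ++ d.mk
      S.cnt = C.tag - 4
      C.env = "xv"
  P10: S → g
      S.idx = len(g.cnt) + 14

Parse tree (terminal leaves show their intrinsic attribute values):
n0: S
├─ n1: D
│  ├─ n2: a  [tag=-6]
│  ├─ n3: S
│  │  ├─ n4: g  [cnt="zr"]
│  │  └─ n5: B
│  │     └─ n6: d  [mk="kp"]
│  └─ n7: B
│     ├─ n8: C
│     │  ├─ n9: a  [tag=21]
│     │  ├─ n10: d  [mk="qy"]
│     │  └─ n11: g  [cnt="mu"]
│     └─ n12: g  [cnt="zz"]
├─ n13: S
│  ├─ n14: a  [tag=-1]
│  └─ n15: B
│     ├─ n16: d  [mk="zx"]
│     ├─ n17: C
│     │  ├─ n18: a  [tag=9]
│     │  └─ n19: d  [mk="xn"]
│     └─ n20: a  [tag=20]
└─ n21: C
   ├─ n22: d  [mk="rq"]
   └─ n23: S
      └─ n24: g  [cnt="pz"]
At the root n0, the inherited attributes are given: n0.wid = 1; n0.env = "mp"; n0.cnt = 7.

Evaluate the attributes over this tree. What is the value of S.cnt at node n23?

1. n0.wid = 1  [given at root]
2. n0.env = "mp"  [given at root]
3. n0.cnt = 7  [given at root]
4. n1.depth = 27  [S₀.cnt + S₀.wid + 19]
5. n1.lim = "kx"  ["kx"]
6. n1.hot = -1  [S₀.cnt + S₀.wid - 9]
7. n2.tag = -6  [terminal]
8. n3.wid = 22  [D.depth + a.tag + 1]
9. n3.env = "kxm"  [D.lim ++ "m"]
10. n3.cnt = 19  [a.tag + 25]
11. n4.cnt = "zr"  [terminal]
12. n5.idx = 17  [S.cnt * -1 + 36]
13. n6.mk = "kp"  [terminal]
14. n5.lim = false  [false]
15. n5.off = -9  [-9]
16. n3.idx = 11  [len(S.env) + 8]
17. n7.idx = 26  [a.tag + 32]
18. n8.ok = "uy"  ["uy"]
19. n8.tag = 1  [B.idx - 25]
20. n9.tag = 21  [terminal]
21. n10.mk = "qy"  [terminal]
22. n11.cnt = "mu"  [terminal]
23. n8.env = "xx"  ["xx"]
24. n12.cnt = "zz"  [terminal]
25. n7.lim = true  [B.idx > 25]
26. n7.off = 24  [24]
27. n1.wid = 3  [len(D.lim) + 1]
28. n13.wid = 11  [S₀.wid + D.wid + 7]
29. n13.env = "qmp"  ["q" ++ S₀.env]
30. n13.cnt = 27  [S₀.cnt * -2 + 41]
31. n14.tag = -1  [terminal]
32. n15.idx = 13  [a.tag + 14]
33. n16.mk = "zx"  [terminal]
34. n17.ok = "zw"  ["zw"]
35. n17.tag = 2  [B.idx - 11]
36. n18.tag = 9  [terminal]
37. n19.mk = "xn"  [terminal]
38. n17.env = "pzw"  ["p" ++ C.ok]
39. n20.tag = 20  [terminal]
40. n15.lim = true  [B.idx == 13]
41. n15.off = -9  [a.tag - 29]
42. n13.idx = 2  [B.off * -2 - 16]
43. n21.ok = "yk"  ["yk"]
44. n21.tag = 1  [S₁.idx * 3 - 5]
45. n22.mk = "rq"  [terminal]
46. n23.wid = 11  [11]
47. n23.env = "ykrq"  [C.ok ++ d.mk]
48. n23.cnt = -3  [C.tag - 4]
49. n24.cnt = "pz"  [terminal]
50. n23.idx = 16  [len(g.cnt) + 14]
51. n21.env = "xv"  ["xv"]
52. n0.idx = 11  [S₁.idx + 9]

-3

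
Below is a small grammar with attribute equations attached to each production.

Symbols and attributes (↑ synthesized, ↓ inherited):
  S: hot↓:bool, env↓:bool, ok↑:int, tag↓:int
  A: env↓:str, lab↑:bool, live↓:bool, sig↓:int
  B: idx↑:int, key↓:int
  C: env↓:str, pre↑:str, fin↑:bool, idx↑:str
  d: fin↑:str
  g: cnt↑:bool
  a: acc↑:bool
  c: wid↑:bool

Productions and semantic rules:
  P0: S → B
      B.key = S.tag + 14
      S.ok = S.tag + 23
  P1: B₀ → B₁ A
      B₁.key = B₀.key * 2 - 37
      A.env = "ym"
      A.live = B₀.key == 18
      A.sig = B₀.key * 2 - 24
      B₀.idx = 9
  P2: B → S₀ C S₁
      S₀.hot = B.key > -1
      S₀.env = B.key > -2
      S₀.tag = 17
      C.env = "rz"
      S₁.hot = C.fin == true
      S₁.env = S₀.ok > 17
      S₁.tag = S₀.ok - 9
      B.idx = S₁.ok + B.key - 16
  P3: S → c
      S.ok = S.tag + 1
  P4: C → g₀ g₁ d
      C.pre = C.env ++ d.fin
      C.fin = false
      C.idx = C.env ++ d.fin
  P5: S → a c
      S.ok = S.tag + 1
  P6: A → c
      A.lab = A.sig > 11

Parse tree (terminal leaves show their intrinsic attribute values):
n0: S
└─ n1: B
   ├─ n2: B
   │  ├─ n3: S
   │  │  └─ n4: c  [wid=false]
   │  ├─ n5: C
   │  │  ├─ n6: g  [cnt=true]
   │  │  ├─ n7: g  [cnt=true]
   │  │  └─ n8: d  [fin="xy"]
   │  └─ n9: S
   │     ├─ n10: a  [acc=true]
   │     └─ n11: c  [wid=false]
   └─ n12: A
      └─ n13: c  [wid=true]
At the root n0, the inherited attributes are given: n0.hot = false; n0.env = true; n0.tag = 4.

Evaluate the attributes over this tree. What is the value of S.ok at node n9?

10

1. n0.hot = false  [given at root]
2. n0.env = true  [given at root]
3. n0.tag = 4  [given at root]
4. n1.key = 18  [S.tag + 14]
5. n2.key = -1  [B₀.key * 2 - 37]
6. n3.hot = false  [B.key > -1]
7. n3.env = true  [B.key > -2]
8. n3.tag = 17  [17]
9. n4.wid = false  [terminal]
10. n3.ok = 18  [S.tag + 1]
11. n5.env = "rz"  ["rz"]
12. n6.cnt = true  [terminal]
13. n7.cnt = true  [terminal]
14. n8.fin = "xy"  [terminal]
15. n5.pre = "rzxy"  [C.env ++ d.fin]
16. n5.fin = false  [false]
17. n5.idx = "rzxy"  [C.env ++ d.fin]
18. n9.hot = false  [C.fin == true]
19. n9.env = true  [S₀.ok > 17]
20. n9.tag = 9  [S₀.ok - 9]
21. n10.acc = true  [terminal]
22. n11.wid = false  [terminal]
23. n9.ok = 10  [S.tag + 1]
24. n2.idx = -7  [S₁.ok + B.key - 16]
25. n12.env = "ym"  ["ym"]
26. n12.live = true  [B₀.key == 18]
27. n12.sig = 12  [B₀.key * 2 - 24]
28. n13.wid = true  [terminal]
29. n12.lab = true  [A.sig > 11]
30. n1.idx = 9  [9]
31. n0.ok = 27  [S.tag + 23]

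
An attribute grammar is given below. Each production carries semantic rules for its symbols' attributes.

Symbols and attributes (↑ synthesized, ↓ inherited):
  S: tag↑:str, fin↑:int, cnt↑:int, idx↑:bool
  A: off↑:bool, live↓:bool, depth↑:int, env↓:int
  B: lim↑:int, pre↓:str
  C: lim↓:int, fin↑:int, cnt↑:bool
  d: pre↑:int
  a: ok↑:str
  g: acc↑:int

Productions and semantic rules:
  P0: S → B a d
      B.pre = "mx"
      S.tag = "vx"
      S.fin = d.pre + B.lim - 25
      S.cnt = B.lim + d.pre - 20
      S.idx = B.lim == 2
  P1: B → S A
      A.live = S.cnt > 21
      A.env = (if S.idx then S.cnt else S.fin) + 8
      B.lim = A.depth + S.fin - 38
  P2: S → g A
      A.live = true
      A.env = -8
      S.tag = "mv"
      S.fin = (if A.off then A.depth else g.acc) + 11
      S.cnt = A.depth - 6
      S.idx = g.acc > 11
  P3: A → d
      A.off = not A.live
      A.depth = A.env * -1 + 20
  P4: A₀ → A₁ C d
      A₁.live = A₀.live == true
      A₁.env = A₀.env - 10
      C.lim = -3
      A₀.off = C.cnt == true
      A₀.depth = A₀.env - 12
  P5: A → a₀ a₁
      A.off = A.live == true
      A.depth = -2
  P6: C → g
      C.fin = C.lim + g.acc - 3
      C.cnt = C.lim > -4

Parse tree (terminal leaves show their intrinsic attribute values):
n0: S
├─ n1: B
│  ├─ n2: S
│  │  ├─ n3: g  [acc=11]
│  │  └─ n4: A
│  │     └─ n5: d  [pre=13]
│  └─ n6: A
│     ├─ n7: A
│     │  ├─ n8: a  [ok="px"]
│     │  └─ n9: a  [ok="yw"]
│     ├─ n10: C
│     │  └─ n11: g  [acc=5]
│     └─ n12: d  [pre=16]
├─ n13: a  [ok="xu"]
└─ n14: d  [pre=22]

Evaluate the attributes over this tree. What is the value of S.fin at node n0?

-1

1. n1.pre = "mx"  ["mx"]
2. n3.acc = 11  [terminal]
3. n4.live = true  [true]
4. n4.env = -8  [-8]
5. n5.pre = 13  [terminal]
6. n4.off = false  [not A.live]
7. n4.depth = 28  [A.env * -1 + 20]
8. n2.tag = "mv"  ["mv"]
9. n2.fin = 22  [(if A.off then A.depth else g.acc) + 11]
10. n2.cnt = 22  [A.depth - 6]
11. n2.idx = false  [g.acc > 11]
12. n6.live = true  [S.cnt > 21]
13. n6.env = 30  [(if S.idx then S.cnt else S.fin) + 8]
14. n7.live = true  [A₀.live == true]
15. n7.env = 20  [A₀.env - 10]
16. n8.ok = "px"  [terminal]
17. n9.ok = "yw"  [terminal]
18. n7.off = true  [A.live == true]
19. n7.depth = -2  [-2]
20. n10.lim = -3  [-3]
21. n11.acc = 5  [terminal]
22. n10.fin = -1  [C.lim + g.acc - 3]
23. n10.cnt = true  [C.lim > -4]
24. n12.pre = 16  [terminal]
25. n6.off = true  [C.cnt == true]
26. n6.depth = 18  [A₀.env - 12]
27. n1.lim = 2  [A.depth + S.fin - 38]
28. n13.ok = "xu"  [terminal]
29. n14.pre = 22  [terminal]
30. n0.tag = "vx"  ["vx"]
31. n0.fin = -1  [d.pre + B.lim - 25]
32. n0.cnt = 4  [B.lim + d.pre - 20]
33. n0.idx = true  [B.lim == 2]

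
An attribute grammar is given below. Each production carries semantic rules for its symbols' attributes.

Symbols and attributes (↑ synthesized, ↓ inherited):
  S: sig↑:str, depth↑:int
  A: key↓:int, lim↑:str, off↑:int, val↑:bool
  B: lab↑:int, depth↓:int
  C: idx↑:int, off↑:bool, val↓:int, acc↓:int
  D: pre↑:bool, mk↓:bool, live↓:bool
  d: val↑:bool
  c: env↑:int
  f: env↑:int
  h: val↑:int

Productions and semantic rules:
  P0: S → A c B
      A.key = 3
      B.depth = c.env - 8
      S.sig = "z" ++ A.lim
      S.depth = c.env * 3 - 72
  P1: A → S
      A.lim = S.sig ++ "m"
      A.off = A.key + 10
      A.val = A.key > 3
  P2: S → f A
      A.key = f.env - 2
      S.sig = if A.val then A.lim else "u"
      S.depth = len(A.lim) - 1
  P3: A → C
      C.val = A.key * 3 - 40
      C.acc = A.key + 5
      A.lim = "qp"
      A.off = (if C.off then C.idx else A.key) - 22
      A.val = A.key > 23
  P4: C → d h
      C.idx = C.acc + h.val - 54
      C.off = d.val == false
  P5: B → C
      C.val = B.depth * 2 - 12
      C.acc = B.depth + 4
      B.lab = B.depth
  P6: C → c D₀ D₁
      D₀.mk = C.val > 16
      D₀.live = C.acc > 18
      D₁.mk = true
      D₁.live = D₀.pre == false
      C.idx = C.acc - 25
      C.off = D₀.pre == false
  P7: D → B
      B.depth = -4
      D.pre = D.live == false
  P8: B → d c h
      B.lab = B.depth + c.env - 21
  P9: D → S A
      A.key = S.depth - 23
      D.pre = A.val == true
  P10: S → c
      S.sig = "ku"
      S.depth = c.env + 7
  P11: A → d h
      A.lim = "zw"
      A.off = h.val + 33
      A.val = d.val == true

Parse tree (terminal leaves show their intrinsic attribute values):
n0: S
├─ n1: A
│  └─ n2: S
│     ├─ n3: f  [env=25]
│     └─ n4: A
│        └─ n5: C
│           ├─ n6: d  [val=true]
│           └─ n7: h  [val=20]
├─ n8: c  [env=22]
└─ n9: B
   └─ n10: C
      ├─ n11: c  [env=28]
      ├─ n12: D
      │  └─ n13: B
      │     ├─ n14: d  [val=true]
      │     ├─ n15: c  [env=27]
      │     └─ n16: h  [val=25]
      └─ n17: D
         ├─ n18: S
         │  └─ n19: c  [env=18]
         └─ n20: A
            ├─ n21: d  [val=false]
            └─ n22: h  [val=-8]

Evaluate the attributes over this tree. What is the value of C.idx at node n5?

-6

1. n1.key = 3  [3]
2. n3.env = 25  [terminal]
3. n4.key = 23  [f.env - 2]
4. n5.val = 29  [A.key * 3 - 40]
5. n5.acc = 28  [A.key + 5]
6. n6.val = true  [terminal]
7. n7.val = 20  [terminal]
8. n5.idx = -6  [C.acc + h.val - 54]
9. n5.off = false  [d.val == false]
10. n4.lim = "qp"  ["qp"]
11. n4.off = 1  [(if C.off then C.idx else A.key) - 22]
12. n4.val = false  [A.key > 23]
13. n2.sig = "u"  [if A.val then A.lim else "u"]
14. n2.depth = 1  [len(A.lim) - 1]
15. n1.lim = "um"  [S.sig ++ "m"]
16. n1.off = 13  [A.key + 10]
17. n1.val = false  [A.key > 3]
18. n8.env = 22  [terminal]
19. n9.depth = 14  [c.env - 8]
20. n10.val = 16  [B.depth * 2 - 12]
21. n10.acc = 18  [B.depth + 4]
22. n11.env = 28  [terminal]
23. n12.mk = false  [C.val > 16]
24. n12.live = false  [C.acc > 18]
25. n13.depth = -4  [-4]
26. n14.val = true  [terminal]
27. n15.env = 27  [terminal]
28. n16.val = 25  [terminal]
29. n13.lab = 2  [B.depth + c.env - 21]
30. n12.pre = true  [D.live == false]
31. n17.mk = true  [true]
32. n17.live = false  [D₀.pre == false]
33. n19.env = 18  [terminal]
34. n18.sig = "ku"  ["ku"]
35. n18.depth = 25  [c.env + 7]
36. n20.key = 2  [S.depth - 23]
37. n21.val = false  [terminal]
38. n22.val = -8  [terminal]
39. n20.lim = "zw"  ["zw"]
40. n20.off = 25  [h.val + 33]
41. n20.val = false  [d.val == true]
42. n17.pre = false  [A.val == true]
43. n10.idx = -7  [C.acc - 25]
44. n10.off = false  [D₀.pre == false]
45. n9.lab = 14  [B.depth]
46. n0.sig = "zum"  ["z" ++ A.lim]
47. n0.depth = -6  [c.env * 3 - 72]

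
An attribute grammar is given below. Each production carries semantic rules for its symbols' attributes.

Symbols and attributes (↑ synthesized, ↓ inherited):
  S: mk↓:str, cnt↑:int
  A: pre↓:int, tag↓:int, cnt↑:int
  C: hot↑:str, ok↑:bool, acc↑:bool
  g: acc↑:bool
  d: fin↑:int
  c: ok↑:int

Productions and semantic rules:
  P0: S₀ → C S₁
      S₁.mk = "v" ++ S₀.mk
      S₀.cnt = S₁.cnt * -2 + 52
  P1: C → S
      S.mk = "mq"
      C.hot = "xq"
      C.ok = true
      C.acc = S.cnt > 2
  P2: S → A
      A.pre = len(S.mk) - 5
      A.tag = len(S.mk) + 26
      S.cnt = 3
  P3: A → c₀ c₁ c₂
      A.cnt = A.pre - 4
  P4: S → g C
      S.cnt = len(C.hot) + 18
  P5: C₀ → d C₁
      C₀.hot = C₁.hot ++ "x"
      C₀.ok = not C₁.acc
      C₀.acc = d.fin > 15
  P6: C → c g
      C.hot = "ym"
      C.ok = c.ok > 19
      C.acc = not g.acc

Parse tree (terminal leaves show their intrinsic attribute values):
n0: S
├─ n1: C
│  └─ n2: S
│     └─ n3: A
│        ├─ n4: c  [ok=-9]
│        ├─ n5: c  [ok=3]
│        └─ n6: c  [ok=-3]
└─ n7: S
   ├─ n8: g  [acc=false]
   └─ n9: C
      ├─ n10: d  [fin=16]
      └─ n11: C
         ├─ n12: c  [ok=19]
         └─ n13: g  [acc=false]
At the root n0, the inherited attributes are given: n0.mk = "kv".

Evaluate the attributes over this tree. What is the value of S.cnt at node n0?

1. n0.mk = "kv"  [given at root]
2. n2.mk = "mq"  ["mq"]
3. n3.pre = -3  [len(S.mk) - 5]
4. n3.tag = 28  [len(S.mk) + 26]
5. n4.ok = -9  [terminal]
6. n5.ok = 3  [terminal]
7. n6.ok = -3  [terminal]
8. n3.cnt = -7  [A.pre - 4]
9. n2.cnt = 3  [3]
10. n1.hot = "xq"  ["xq"]
11. n1.ok = true  [true]
12. n1.acc = true  [S.cnt > 2]
13. n7.mk = "vkv"  ["v" ++ S₀.mk]
14. n8.acc = false  [terminal]
15. n10.fin = 16  [terminal]
16. n12.ok = 19  [terminal]
17. n13.acc = false  [terminal]
18. n11.hot = "ym"  ["ym"]
19. n11.ok = false  [c.ok > 19]
20. n11.acc = true  [not g.acc]
21. n9.hot = "ymx"  [C₁.hot ++ "x"]
22. n9.ok = false  [not C₁.acc]
23. n9.acc = true  [d.fin > 15]
24. n7.cnt = 21  [len(C.hot) + 18]
25. n0.cnt = 10  [S₁.cnt * -2 + 52]

10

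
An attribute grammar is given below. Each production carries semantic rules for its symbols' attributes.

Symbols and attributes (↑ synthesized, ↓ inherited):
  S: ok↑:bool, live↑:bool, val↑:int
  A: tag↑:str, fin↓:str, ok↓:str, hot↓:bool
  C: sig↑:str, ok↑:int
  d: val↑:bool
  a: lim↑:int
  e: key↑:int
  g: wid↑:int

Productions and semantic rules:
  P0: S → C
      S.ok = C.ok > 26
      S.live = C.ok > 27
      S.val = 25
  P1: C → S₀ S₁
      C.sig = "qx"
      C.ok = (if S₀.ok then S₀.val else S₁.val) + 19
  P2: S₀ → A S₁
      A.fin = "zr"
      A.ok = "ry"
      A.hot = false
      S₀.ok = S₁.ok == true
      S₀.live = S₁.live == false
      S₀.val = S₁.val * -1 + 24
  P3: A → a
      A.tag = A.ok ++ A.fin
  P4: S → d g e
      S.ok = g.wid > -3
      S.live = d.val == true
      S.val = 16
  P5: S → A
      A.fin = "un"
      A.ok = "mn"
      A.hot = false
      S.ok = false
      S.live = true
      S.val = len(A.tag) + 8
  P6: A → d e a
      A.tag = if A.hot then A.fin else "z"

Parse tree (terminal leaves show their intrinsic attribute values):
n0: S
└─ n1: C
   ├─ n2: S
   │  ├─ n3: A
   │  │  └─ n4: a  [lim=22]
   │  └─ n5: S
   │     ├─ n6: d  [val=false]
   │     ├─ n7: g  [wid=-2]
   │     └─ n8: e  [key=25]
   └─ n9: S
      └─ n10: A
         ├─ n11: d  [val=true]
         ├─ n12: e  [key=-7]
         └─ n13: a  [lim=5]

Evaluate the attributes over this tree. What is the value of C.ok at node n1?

27

1. n3.fin = "zr"  ["zr"]
2. n3.ok = "ry"  ["ry"]
3. n3.hot = false  [false]
4. n4.lim = 22  [terminal]
5. n3.tag = "ryzr"  [A.ok ++ A.fin]
6. n6.val = false  [terminal]
7. n7.wid = -2  [terminal]
8. n8.key = 25  [terminal]
9. n5.ok = true  [g.wid > -3]
10. n5.live = false  [d.val == true]
11. n5.val = 16  [16]
12. n2.ok = true  [S₁.ok == true]
13. n2.live = true  [S₁.live == false]
14. n2.val = 8  [S₁.val * -1 + 24]
15. n10.fin = "un"  ["un"]
16. n10.ok = "mn"  ["mn"]
17. n10.hot = false  [false]
18. n11.val = true  [terminal]
19. n12.key = -7  [terminal]
20. n13.lim = 5  [terminal]
21. n10.tag = "z"  [if A.hot then A.fin else "z"]
22. n9.ok = false  [false]
23. n9.live = true  [true]
24. n9.val = 9  [len(A.tag) + 8]
25. n1.sig = "qx"  ["qx"]
26. n1.ok = 27  [(if S₀.ok then S₀.val else S₁.val) + 19]
27. n0.ok = true  [C.ok > 26]
28. n0.live = false  [C.ok > 27]
29. n0.val = 25  [25]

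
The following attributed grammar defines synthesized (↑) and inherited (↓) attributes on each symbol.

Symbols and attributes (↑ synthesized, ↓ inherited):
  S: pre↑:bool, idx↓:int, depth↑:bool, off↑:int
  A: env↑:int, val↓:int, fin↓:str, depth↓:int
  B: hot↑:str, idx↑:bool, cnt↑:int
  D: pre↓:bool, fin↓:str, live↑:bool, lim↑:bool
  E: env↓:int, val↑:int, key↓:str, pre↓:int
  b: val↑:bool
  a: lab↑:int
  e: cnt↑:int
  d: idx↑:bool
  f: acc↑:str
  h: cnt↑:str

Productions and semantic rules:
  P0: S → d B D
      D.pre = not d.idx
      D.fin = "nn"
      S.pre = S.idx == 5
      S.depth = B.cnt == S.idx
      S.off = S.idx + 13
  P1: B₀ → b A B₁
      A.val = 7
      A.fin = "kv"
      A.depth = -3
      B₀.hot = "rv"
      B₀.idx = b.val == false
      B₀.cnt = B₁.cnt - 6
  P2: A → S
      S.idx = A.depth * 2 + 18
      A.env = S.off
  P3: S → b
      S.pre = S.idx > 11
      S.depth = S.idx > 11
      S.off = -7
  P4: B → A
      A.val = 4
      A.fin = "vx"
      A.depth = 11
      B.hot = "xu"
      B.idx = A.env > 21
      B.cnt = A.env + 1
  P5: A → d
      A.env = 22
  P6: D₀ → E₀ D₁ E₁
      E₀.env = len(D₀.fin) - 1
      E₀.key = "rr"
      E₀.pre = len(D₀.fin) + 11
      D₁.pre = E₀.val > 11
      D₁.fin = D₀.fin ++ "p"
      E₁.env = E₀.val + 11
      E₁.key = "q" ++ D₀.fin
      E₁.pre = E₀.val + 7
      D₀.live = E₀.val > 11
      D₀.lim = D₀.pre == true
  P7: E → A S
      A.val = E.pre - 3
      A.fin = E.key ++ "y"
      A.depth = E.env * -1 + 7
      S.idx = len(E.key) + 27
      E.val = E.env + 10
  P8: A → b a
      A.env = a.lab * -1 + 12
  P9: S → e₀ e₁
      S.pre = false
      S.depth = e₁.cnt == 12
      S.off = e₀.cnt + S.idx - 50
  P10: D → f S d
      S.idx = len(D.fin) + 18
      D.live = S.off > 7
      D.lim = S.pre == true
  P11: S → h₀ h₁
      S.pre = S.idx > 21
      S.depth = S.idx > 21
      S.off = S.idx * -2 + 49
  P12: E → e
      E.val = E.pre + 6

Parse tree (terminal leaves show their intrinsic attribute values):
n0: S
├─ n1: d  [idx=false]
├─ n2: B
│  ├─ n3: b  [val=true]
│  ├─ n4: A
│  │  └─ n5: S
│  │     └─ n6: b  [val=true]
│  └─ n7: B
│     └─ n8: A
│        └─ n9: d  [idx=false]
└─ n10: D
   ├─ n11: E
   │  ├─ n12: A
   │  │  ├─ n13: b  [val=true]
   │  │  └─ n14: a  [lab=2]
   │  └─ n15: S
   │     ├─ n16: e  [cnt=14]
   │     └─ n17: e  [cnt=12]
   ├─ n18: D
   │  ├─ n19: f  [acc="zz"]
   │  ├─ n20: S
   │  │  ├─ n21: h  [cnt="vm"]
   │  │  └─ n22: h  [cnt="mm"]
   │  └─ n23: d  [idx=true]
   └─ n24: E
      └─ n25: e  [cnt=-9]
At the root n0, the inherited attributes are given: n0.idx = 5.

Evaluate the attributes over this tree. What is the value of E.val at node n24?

1. n0.idx = 5  [given at root]
2. n1.idx = false  [terminal]
3. n3.val = true  [terminal]
4. n4.val = 7  [7]
5. n4.fin = "kv"  ["kv"]
6. n4.depth = -3  [-3]
7. n5.idx = 12  [A.depth * 2 + 18]
8. n6.val = true  [terminal]
9. n5.pre = true  [S.idx > 11]
10. n5.depth = true  [S.idx > 11]
11. n5.off = -7  [-7]
12. n4.env = -7  [S.off]
13. n8.val = 4  [4]
14. n8.fin = "vx"  ["vx"]
15. n8.depth = 11  [11]
16. n9.idx = false  [terminal]
17. n8.env = 22  [22]
18. n7.hot = "xu"  ["xu"]
19. n7.idx = true  [A.env > 21]
20. n7.cnt = 23  [A.env + 1]
21. n2.hot = "rv"  ["rv"]
22. n2.idx = false  [b.val == false]
23. n2.cnt = 17  [B₁.cnt - 6]
24. n10.pre = true  [not d.idx]
25. n10.fin = "nn"  ["nn"]
26. n11.env = 1  [len(D₀.fin) - 1]
27. n11.key = "rr"  ["rr"]
28. n11.pre = 13  [len(D₀.fin) + 11]
29. n12.val = 10  [E.pre - 3]
30. n12.fin = "rry"  [E.key ++ "y"]
31. n12.depth = 6  [E.env * -1 + 7]
32. n13.val = true  [terminal]
33. n14.lab = 2  [terminal]
34. n12.env = 10  [a.lab * -1 + 12]
35. n15.idx = 29  [len(E.key) + 27]
36. n16.cnt = 14  [terminal]
37. n17.cnt = 12  [terminal]
38. n15.pre = false  [false]
39. n15.depth = true  [e₁.cnt == 12]
40. n15.off = -7  [e₀.cnt + S.idx - 50]
41. n11.val = 11  [E.env + 10]
42. n18.pre = false  [E₀.val > 11]
43. n18.fin = "nnp"  [D₀.fin ++ "p"]
44. n19.acc = "zz"  [terminal]
45. n20.idx = 21  [len(D.fin) + 18]
46. n21.cnt = "vm"  [terminal]
47. n22.cnt = "mm"  [terminal]
48. n20.pre = false  [S.idx > 21]
49. n20.depth = false  [S.idx > 21]
50. n20.off = 7  [S.idx * -2 + 49]
51. n23.idx = true  [terminal]
52. n18.live = false  [S.off > 7]
53. n18.lim = false  [S.pre == true]
54. n24.env = 22  [E₀.val + 11]
55. n24.key = "qnn"  ["q" ++ D₀.fin]
56. n24.pre = 18  [E₀.val + 7]
57. n25.cnt = -9  [terminal]
58. n24.val = 24  [E.pre + 6]
59. n10.live = false  [E₀.val > 11]
60. n10.lim = true  [D₀.pre == true]
61. n0.pre = true  [S.idx == 5]
62. n0.depth = false  [B.cnt == S.idx]
63. n0.off = 18  [S.idx + 13]

24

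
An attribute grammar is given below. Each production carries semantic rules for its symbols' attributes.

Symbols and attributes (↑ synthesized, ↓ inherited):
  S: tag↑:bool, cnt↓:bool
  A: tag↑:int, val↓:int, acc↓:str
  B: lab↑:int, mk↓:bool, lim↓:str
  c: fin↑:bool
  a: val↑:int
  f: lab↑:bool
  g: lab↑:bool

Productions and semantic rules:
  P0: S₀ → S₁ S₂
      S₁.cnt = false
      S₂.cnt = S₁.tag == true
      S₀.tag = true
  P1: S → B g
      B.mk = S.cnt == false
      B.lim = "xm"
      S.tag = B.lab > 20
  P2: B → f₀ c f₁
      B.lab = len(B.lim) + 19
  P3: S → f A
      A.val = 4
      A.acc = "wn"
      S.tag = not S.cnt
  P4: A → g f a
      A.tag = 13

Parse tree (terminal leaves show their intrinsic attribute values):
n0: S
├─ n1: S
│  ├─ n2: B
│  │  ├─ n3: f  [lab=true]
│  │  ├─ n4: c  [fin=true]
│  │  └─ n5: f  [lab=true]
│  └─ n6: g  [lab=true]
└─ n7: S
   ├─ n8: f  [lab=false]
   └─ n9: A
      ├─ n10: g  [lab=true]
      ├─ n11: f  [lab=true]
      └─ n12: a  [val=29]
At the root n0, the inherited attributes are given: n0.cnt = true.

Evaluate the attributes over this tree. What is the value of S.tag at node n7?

false

1. n0.cnt = true  [given at root]
2. n1.cnt = false  [false]
3. n2.mk = true  [S.cnt == false]
4. n2.lim = "xm"  ["xm"]
5. n3.lab = true  [terminal]
6. n4.fin = true  [terminal]
7. n5.lab = true  [terminal]
8. n2.lab = 21  [len(B.lim) + 19]
9. n6.lab = true  [terminal]
10. n1.tag = true  [B.lab > 20]
11. n7.cnt = true  [S₁.tag == true]
12. n8.lab = false  [terminal]
13. n9.val = 4  [4]
14. n9.acc = "wn"  ["wn"]
15. n10.lab = true  [terminal]
16. n11.lab = true  [terminal]
17. n12.val = 29  [terminal]
18. n9.tag = 13  [13]
19. n7.tag = false  [not S.cnt]
20. n0.tag = true  [true]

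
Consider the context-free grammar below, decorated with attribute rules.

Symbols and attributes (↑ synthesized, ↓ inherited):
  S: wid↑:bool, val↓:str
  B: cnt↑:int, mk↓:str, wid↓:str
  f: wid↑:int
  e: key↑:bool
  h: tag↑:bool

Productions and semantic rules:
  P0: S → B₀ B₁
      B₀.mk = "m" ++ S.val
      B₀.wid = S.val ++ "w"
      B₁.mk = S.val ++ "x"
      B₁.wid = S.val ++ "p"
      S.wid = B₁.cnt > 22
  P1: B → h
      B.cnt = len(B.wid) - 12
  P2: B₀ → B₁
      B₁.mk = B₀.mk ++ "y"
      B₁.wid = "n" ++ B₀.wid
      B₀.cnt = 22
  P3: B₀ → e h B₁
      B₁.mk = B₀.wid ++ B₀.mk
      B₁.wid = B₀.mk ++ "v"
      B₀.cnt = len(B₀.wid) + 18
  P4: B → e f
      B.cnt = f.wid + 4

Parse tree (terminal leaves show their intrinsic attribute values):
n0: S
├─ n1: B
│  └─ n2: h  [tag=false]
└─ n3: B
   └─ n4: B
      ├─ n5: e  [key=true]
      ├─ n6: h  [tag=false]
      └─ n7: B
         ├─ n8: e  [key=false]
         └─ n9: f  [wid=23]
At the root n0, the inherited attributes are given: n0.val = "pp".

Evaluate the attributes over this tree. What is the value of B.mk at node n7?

1. n0.val = "pp"  [given at root]
2. n1.mk = "mpp"  ["m" ++ S.val]
3. n1.wid = "ppw"  [S.val ++ "w"]
4. n2.tag = false  [terminal]
5. n1.cnt = -9  [len(B.wid) - 12]
6. n3.mk = "ppx"  [S.val ++ "x"]
7. n3.wid = "ppp"  [S.val ++ "p"]
8. n4.mk = "ppxy"  [B₀.mk ++ "y"]
9. n4.wid = "nppp"  ["n" ++ B₀.wid]
10. n5.key = true  [terminal]
11. n6.tag = false  [terminal]
12. n7.mk = "npppppxy"  [B₀.wid ++ B₀.mk]
13. n7.wid = "ppxyv"  [B₀.mk ++ "v"]
14. n8.key = false  [terminal]
15. n9.wid = 23  [terminal]
16. n7.cnt = 27  [f.wid + 4]
17. n4.cnt = 22  [len(B₀.wid) + 18]
18. n3.cnt = 22  [22]
19. n0.wid = false  [B₁.cnt > 22]

"npppppxy"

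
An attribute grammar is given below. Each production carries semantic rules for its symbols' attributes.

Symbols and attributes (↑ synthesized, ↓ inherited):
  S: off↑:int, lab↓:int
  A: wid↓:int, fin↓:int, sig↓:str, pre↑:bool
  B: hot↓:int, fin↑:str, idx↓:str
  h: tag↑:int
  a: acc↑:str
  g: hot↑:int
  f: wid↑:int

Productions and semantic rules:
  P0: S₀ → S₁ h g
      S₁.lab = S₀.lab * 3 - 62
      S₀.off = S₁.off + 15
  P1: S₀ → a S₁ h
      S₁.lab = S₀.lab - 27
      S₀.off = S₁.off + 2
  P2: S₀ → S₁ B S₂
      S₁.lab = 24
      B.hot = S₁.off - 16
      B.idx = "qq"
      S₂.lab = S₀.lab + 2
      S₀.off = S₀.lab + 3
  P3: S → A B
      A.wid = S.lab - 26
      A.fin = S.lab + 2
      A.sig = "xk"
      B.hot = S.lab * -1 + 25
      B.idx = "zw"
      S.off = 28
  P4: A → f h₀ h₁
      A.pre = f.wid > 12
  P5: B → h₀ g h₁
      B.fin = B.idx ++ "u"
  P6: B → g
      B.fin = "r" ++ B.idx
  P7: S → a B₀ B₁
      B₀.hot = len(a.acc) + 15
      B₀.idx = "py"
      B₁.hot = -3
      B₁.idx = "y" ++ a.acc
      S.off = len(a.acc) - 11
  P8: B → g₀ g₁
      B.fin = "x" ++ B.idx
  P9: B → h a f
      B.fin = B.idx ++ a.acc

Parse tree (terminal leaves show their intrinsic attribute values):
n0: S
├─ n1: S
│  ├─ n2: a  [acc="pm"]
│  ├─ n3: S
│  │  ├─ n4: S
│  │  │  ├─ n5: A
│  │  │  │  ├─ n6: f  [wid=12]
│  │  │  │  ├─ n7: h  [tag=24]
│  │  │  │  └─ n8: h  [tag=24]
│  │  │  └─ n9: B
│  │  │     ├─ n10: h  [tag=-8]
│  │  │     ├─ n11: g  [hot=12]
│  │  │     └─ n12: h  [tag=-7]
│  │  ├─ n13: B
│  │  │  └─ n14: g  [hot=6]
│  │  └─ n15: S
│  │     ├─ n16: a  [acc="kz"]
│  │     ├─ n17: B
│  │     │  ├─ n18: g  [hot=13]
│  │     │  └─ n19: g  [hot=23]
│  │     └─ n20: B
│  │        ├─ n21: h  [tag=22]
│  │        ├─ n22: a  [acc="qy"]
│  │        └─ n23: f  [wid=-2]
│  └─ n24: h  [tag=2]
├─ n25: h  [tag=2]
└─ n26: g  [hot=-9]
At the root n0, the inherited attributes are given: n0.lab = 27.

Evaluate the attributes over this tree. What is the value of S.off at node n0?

1. n0.lab = 27  [given at root]
2. n1.lab = 19  [S₀.lab * 3 - 62]
3. n2.acc = "pm"  [terminal]
4. n3.lab = -8  [S₀.lab - 27]
5. n4.lab = 24  [24]
6. n5.wid = -2  [S.lab - 26]
7. n5.fin = 26  [S.lab + 2]
8. n5.sig = "xk"  ["xk"]
9. n6.wid = 12  [terminal]
10. n7.tag = 24  [terminal]
11. n8.tag = 24  [terminal]
12. n5.pre = false  [f.wid > 12]
13. n9.hot = 1  [S.lab * -1 + 25]
14. n9.idx = "zw"  ["zw"]
15. n10.tag = -8  [terminal]
16. n11.hot = 12  [terminal]
17. n12.tag = -7  [terminal]
18. n9.fin = "zwu"  [B.idx ++ "u"]
19. n4.off = 28  [28]
20. n13.hot = 12  [S₁.off - 16]
21. n13.idx = "qq"  ["qq"]
22. n14.hot = 6  [terminal]
23. n13.fin = "rqq"  ["r" ++ B.idx]
24. n15.lab = -6  [S₀.lab + 2]
25. n16.acc = "kz"  [terminal]
26. n17.hot = 17  [len(a.acc) + 15]
27. n17.idx = "py"  ["py"]
28. n18.hot = 13  [terminal]
29. n19.hot = 23  [terminal]
30. n17.fin = "xpy"  ["x" ++ B.idx]
31. n20.hot = -3  [-3]
32. n20.idx = "ykz"  ["y" ++ a.acc]
33. n21.tag = 22  [terminal]
34. n22.acc = "qy"  [terminal]
35. n23.wid = -2  [terminal]
36. n20.fin = "ykzqy"  [B.idx ++ a.acc]
37. n15.off = -9  [len(a.acc) - 11]
38. n3.off = -5  [S₀.lab + 3]
39. n24.tag = 2  [terminal]
40. n1.off = -3  [S₁.off + 2]
41. n25.tag = 2  [terminal]
42. n26.hot = -9  [terminal]
43. n0.off = 12  [S₁.off + 15]

12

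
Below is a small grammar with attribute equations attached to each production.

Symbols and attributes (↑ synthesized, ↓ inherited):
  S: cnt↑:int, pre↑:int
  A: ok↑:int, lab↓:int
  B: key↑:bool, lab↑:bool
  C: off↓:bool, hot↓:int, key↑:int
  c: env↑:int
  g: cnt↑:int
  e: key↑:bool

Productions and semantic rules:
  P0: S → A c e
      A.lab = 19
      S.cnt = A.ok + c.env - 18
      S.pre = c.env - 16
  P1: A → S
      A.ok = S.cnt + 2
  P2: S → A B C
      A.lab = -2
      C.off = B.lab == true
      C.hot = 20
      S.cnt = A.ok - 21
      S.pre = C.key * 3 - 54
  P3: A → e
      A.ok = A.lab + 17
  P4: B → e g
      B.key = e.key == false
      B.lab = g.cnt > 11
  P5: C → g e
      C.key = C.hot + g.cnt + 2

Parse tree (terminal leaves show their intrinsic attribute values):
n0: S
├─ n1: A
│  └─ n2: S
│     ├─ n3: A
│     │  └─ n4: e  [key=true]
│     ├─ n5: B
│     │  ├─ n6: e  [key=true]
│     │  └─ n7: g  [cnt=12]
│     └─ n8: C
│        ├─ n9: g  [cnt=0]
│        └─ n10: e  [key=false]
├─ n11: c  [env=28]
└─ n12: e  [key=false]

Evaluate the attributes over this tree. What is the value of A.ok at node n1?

1. n1.lab = 19  [19]
2. n3.lab = -2  [-2]
3. n4.key = true  [terminal]
4. n3.ok = 15  [A.lab + 17]
5. n6.key = true  [terminal]
6. n7.cnt = 12  [terminal]
7. n5.key = false  [e.key == false]
8. n5.lab = true  [g.cnt > 11]
9. n8.off = true  [B.lab == true]
10. n8.hot = 20  [20]
11. n9.cnt = 0  [terminal]
12. n10.key = false  [terminal]
13. n8.key = 22  [C.hot + g.cnt + 2]
14. n2.cnt = -6  [A.ok - 21]
15. n2.pre = 12  [C.key * 3 - 54]
16. n1.ok = -4  [S.cnt + 2]
17. n11.env = 28  [terminal]
18. n12.key = false  [terminal]
19. n0.cnt = 6  [A.ok + c.env - 18]
20. n0.pre = 12  [c.env - 16]

-4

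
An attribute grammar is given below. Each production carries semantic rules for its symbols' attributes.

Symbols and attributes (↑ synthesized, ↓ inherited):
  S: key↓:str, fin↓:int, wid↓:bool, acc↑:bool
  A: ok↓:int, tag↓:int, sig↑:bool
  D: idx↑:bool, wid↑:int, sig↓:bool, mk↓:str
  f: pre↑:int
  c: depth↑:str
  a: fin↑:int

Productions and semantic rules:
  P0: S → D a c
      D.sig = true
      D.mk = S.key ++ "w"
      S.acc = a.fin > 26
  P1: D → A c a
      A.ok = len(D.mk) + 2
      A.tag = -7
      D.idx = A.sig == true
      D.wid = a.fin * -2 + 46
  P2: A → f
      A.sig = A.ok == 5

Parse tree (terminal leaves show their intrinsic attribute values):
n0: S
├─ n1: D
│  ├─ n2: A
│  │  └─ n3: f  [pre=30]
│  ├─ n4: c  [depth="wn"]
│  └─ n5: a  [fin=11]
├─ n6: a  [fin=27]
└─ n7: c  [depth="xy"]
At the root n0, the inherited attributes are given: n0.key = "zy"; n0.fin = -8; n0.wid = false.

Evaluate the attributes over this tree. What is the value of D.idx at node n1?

1. n0.key = "zy"  [given at root]
2. n0.fin = -8  [given at root]
3. n0.wid = false  [given at root]
4. n1.sig = true  [true]
5. n1.mk = "zyw"  [S.key ++ "w"]
6. n2.ok = 5  [len(D.mk) + 2]
7. n2.tag = -7  [-7]
8. n3.pre = 30  [terminal]
9. n2.sig = true  [A.ok == 5]
10. n4.depth = "wn"  [terminal]
11. n5.fin = 11  [terminal]
12. n1.idx = true  [A.sig == true]
13. n1.wid = 24  [a.fin * -2 + 46]
14. n6.fin = 27  [terminal]
15. n7.depth = "xy"  [terminal]
16. n0.acc = true  [a.fin > 26]

true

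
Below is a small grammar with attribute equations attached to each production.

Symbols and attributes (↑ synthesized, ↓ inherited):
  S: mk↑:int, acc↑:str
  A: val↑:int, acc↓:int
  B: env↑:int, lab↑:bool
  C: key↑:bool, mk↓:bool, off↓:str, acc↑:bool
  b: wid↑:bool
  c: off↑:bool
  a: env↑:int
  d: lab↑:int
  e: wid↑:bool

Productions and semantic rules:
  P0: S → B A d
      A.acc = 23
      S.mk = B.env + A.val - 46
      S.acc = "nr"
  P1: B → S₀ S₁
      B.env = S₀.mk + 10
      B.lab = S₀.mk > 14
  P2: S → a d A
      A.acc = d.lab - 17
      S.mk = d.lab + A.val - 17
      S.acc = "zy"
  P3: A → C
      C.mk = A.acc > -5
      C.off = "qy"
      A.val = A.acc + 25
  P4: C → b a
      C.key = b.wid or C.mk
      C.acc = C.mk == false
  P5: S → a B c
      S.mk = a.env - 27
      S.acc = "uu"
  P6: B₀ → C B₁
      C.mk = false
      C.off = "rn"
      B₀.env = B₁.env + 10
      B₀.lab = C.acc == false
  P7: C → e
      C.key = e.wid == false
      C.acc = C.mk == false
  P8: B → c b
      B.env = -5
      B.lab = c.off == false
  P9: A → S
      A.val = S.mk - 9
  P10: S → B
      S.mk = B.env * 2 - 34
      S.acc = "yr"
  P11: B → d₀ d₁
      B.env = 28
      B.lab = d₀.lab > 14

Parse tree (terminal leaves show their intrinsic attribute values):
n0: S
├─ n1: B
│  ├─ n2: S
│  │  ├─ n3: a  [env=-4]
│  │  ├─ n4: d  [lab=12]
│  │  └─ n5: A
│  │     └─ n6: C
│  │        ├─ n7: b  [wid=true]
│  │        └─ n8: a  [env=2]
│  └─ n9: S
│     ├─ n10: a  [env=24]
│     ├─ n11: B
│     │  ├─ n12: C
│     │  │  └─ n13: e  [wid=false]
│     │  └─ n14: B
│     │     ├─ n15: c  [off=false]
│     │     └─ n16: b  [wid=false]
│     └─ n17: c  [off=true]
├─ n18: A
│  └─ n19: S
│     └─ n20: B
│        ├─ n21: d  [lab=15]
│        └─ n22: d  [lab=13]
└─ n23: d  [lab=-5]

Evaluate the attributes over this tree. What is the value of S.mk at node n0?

1. n3.env = -4  [terminal]
2. n4.lab = 12  [terminal]
3. n5.acc = -5  [d.lab - 17]
4. n6.mk = false  [A.acc > -5]
5. n6.off = "qy"  ["qy"]
6. n7.wid = true  [terminal]
7. n8.env = 2  [terminal]
8. n6.key = true  [b.wid or C.mk]
9. n6.acc = true  [C.mk == false]
10. n5.val = 20  [A.acc + 25]
11. n2.mk = 15  [d.lab + A.val - 17]
12. n2.acc = "zy"  ["zy"]
13. n10.env = 24  [terminal]
14. n12.mk = false  [false]
15. n12.off = "rn"  ["rn"]
16. n13.wid = false  [terminal]
17. n12.key = true  [e.wid == false]
18. n12.acc = true  [C.mk == false]
19. n15.off = false  [terminal]
20. n16.wid = false  [terminal]
21. n14.env = -5  [-5]
22. n14.lab = true  [c.off == false]
23. n11.env = 5  [B₁.env + 10]
24. n11.lab = false  [C.acc == false]
25. n17.off = true  [terminal]
26. n9.mk = -3  [a.env - 27]
27. n9.acc = "uu"  ["uu"]
28. n1.env = 25  [S₀.mk + 10]
29. n1.lab = true  [S₀.mk > 14]
30. n18.acc = 23  [23]
31. n21.lab = 15  [terminal]
32. n22.lab = 13  [terminal]
33. n20.env = 28  [28]
34. n20.lab = true  [d₀.lab > 14]
35. n19.mk = 22  [B.env * 2 - 34]
36. n19.acc = "yr"  ["yr"]
37. n18.val = 13  [S.mk - 9]
38. n23.lab = -5  [terminal]
39. n0.mk = -8  [B.env + A.val - 46]
40. n0.acc = "nr"  ["nr"]

-8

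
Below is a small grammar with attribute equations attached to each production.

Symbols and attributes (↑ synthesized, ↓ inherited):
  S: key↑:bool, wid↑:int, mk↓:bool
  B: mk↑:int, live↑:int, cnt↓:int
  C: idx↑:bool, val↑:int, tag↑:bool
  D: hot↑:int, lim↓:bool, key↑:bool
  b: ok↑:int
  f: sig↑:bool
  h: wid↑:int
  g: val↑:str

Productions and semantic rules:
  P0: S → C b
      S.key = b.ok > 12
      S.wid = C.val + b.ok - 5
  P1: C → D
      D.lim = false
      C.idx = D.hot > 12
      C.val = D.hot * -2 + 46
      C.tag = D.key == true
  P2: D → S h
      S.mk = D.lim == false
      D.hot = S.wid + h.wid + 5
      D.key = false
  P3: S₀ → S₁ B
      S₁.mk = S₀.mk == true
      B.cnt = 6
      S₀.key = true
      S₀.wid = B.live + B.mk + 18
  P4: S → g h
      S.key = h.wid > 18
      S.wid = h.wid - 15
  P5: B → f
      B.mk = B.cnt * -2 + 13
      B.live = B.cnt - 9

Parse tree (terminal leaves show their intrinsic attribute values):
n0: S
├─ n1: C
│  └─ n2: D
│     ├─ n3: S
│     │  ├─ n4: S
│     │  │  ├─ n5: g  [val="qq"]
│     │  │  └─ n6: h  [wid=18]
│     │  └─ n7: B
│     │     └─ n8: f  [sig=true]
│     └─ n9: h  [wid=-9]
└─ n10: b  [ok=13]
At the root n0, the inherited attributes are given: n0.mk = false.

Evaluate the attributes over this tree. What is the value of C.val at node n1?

1. n0.mk = false  [given at root]
2. n2.lim = false  [false]
3. n3.mk = true  [D.lim == false]
4. n4.mk = true  [S₀.mk == true]
5. n5.val = "qq"  [terminal]
6. n6.wid = 18  [terminal]
7. n4.key = false  [h.wid > 18]
8. n4.wid = 3  [h.wid - 15]
9. n7.cnt = 6  [6]
10. n8.sig = true  [terminal]
11. n7.mk = 1  [B.cnt * -2 + 13]
12. n7.live = -3  [B.cnt - 9]
13. n3.key = true  [true]
14. n3.wid = 16  [B.live + B.mk + 18]
15. n9.wid = -9  [terminal]
16. n2.hot = 12  [S.wid + h.wid + 5]
17. n2.key = false  [false]
18. n1.idx = false  [D.hot > 12]
19. n1.val = 22  [D.hot * -2 + 46]
20. n1.tag = false  [D.key == true]
21. n10.ok = 13  [terminal]
22. n0.key = true  [b.ok > 12]
23. n0.wid = 30  [C.val + b.ok - 5]

22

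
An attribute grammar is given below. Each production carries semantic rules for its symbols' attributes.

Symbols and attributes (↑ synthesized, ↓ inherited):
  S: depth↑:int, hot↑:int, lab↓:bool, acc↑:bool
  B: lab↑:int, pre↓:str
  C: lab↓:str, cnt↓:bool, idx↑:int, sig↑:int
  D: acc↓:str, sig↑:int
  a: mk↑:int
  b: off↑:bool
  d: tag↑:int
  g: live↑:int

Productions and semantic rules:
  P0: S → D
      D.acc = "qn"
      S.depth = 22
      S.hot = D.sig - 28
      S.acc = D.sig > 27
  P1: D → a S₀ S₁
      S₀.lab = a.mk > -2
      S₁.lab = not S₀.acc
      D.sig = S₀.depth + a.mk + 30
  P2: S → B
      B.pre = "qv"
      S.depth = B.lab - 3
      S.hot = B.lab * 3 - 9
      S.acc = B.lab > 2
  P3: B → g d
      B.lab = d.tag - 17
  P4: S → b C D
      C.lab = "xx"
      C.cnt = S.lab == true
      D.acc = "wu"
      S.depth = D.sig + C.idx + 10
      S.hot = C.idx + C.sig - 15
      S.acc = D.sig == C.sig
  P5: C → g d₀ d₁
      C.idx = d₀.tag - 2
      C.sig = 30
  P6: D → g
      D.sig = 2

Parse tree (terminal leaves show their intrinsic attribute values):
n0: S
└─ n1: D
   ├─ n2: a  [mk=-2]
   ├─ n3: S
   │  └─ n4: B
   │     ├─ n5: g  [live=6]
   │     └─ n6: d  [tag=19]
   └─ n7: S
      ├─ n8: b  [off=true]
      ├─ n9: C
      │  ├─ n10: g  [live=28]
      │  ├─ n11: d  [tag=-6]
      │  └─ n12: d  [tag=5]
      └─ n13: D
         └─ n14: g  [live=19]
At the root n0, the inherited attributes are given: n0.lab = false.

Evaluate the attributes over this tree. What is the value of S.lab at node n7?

1. n0.lab = false  [given at root]
2. n1.acc = "qn"  ["qn"]
3. n2.mk = -2  [terminal]
4. n3.lab = false  [a.mk > -2]
5. n4.pre = "qv"  ["qv"]
6. n5.live = 6  [terminal]
7. n6.tag = 19  [terminal]
8. n4.lab = 2  [d.tag - 17]
9. n3.depth = -1  [B.lab - 3]
10. n3.hot = -3  [B.lab * 3 - 9]
11. n3.acc = false  [B.lab > 2]
12. n7.lab = true  [not S₀.acc]
13. n8.off = true  [terminal]
14. n9.lab = "xx"  ["xx"]
15. n9.cnt = true  [S.lab == true]
16. n10.live = 28  [terminal]
17. n11.tag = -6  [terminal]
18. n12.tag = 5  [terminal]
19. n9.idx = -8  [d₀.tag - 2]
20. n9.sig = 30  [30]
21. n13.acc = "wu"  ["wu"]
22. n14.live = 19  [terminal]
23. n13.sig = 2  [2]
24. n7.depth = 4  [D.sig + C.idx + 10]
25. n7.hot = 7  [C.idx + C.sig - 15]
26. n7.acc = false  [D.sig == C.sig]
27. n1.sig = 27  [S₀.depth + a.mk + 30]
28. n0.depth = 22  [22]
29. n0.hot = -1  [D.sig - 28]
30. n0.acc = false  [D.sig > 27]

true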